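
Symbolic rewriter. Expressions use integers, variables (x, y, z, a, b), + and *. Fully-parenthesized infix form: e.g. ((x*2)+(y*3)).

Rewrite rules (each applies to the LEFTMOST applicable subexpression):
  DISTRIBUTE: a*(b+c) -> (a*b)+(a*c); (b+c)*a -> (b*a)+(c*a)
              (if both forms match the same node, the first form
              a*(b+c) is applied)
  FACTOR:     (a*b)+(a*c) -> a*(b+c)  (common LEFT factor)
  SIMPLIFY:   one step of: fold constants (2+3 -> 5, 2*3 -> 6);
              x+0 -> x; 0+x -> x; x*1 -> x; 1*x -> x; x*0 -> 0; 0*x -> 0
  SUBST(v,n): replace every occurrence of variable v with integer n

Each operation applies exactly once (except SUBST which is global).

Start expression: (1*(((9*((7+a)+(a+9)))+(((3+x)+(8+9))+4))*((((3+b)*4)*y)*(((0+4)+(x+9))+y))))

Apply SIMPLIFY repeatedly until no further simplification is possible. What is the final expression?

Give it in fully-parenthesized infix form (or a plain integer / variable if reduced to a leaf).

Answer: (((9*((7+a)+(a+9)))+(((3+x)+17)+4))*((((3+b)*4)*y)*((4+(x+9))+y)))

Derivation:
Start: (1*(((9*((7+a)+(a+9)))+(((3+x)+(8+9))+4))*((((3+b)*4)*y)*(((0+4)+(x+9))+y))))
Step 1: at root: (1*(((9*((7+a)+(a+9)))+(((3+x)+(8+9))+4))*((((3+b)*4)*y)*(((0+4)+(x+9))+y)))) -> (((9*((7+a)+(a+9)))+(((3+x)+(8+9))+4))*((((3+b)*4)*y)*(((0+4)+(x+9))+y))); overall: (1*(((9*((7+a)+(a+9)))+(((3+x)+(8+9))+4))*((((3+b)*4)*y)*(((0+4)+(x+9))+y)))) -> (((9*((7+a)+(a+9)))+(((3+x)+(8+9))+4))*((((3+b)*4)*y)*(((0+4)+(x+9))+y)))
Step 2: at LRLR: (8+9) -> 17; overall: (((9*((7+a)+(a+9)))+(((3+x)+(8+9))+4))*((((3+b)*4)*y)*(((0+4)+(x+9))+y))) -> (((9*((7+a)+(a+9)))+(((3+x)+17)+4))*((((3+b)*4)*y)*(((0+4)+(x+9))+y)))
Step 3: at RRLL: (0+4) -> 4; overall: (((9*((7+a)+(a+9)))+(((3+x)+17)+4))*((((3+b)*4)*y)*(((0+4)+(x+9))+y))) -> (((9*((7+a)+(a+9)))+(((3+x)+17)+4))*((((3+b)*4)*y)*((4+(x+9))+y)))
Fixed point: (((9*((7+a)+(a+9)))+(((3+x)+17)+4))*((((3+b)*4)*y)*((4+(x+9))+y)))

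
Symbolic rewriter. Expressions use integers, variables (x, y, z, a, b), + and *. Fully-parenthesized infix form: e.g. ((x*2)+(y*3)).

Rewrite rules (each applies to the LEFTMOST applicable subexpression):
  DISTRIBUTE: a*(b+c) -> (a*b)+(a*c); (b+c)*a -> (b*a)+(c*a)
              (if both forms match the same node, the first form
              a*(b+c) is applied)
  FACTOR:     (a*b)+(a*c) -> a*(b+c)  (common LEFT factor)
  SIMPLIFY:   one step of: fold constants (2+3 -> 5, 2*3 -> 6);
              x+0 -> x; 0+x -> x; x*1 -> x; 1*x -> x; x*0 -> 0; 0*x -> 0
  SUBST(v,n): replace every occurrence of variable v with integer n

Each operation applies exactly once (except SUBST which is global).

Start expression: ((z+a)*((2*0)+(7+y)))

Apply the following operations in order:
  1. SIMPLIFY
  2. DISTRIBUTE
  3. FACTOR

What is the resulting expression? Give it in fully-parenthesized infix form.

Answer: ((z+a)*(0+(7+y)))

Derivation:
Start: ((z+a)*((2*0)+(7+y)))
Apply SIMPLIFY at RL (target: (2*0)): ((z+a)*((2*0)+(7+y))) -> ((z+a)*(0+(7+y)))
Apply DISTRIBUTE at root (target: ((z+a)*(0+(7+y)))): ((z+a)*(0+(7+y))) -> (((z+a)*0)+((z+a)*(7+y)))
Apply FACTOR at root (target: (((z+a)*0)+((z+a)*(7+y)))): (((z+a)*0)+((z+a)*(7+y))) -> ((z+a)*(0+(7+y)))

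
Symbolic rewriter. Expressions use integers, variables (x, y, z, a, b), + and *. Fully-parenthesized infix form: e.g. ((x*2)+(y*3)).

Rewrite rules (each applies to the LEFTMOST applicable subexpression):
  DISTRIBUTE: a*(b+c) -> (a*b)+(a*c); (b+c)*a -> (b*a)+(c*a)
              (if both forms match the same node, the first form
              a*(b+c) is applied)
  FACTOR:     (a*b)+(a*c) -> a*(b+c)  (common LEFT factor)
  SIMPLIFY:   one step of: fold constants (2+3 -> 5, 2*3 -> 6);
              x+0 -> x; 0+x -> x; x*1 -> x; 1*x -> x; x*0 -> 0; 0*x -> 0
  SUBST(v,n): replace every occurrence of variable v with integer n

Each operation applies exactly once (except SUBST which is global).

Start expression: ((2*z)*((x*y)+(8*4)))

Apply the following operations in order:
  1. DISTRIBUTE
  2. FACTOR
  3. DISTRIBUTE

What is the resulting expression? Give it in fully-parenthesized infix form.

Start: ((2*z)*((x*y)+(8*4)))
Apply DISTRIBUTE at root (target: ((2*z)*((x*y)+(8*4)))): ((2*z)*((x*y)+(8*4))) -> (((2*z)*(x*y))+((2*z)*(8*4)))
Apply FACTOR at root (target: (((2*z)*(x*y))+((2*z)*(8*4)))): (((2*z)*(x*y))+((2*z)*(8*4))) -> ((2*z)*((x*y)+(8*4)))
Apply DISTRIBUTE at root (target: ((2*z)*((x*y)+(8*4)))): ((2*z)*((x*y)+(8*4))) -> (((2*z)*(x*y))+((2*z)*(8*4)))

Answer: (((2*z)*(x*y))+((2*z)*(8*4)))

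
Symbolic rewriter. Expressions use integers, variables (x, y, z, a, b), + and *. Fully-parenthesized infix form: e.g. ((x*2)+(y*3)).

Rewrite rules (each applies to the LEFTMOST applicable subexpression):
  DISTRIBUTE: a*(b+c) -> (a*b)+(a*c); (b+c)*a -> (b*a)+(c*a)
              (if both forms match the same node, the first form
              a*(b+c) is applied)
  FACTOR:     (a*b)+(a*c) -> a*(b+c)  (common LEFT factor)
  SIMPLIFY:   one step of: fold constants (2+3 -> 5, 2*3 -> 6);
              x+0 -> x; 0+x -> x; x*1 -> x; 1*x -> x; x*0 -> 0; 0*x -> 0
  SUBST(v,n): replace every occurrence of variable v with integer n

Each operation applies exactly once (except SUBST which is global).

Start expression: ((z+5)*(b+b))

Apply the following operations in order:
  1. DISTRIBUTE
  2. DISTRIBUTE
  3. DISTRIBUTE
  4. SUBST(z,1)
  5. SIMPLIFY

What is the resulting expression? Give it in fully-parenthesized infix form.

Answer: ((b+(5*b))+((1*b)+(5*b)))

Derivation:
Start: ((z+5)*(b+b))
Apply DISTRIBUTE at root (target: ((z+5)*(b+b))): ((z+5)*(b+b)) -> (((z+5)*b)+((z+5)*b))
Apply DISTRIBUTE at L (target: ((z+5)*b)): (((z+5)*b)+((z+5)*b)) -> (((z*b)+(5*b))+((z+5)*b))
Apply DISTRIBUTE at R (target: ((z+5)*b)): (((z*b)+(5*b))+((z+5)*b)) -> (((z*b)+(5*b))+((z*b)+(5*b)))
Apply SUBST(z,1): (((z*b)+(5*b))+((z*b)+(5*b))) -> (((1*b)+(5*b))+((1*b)+(5*b)))
Apply SIMPLIFY at LL (target: (1*b)): (((1*b)+(5*b))+((1*b)+(5*b))) -> ((b+(5*b))+((1*b)+(5*b)))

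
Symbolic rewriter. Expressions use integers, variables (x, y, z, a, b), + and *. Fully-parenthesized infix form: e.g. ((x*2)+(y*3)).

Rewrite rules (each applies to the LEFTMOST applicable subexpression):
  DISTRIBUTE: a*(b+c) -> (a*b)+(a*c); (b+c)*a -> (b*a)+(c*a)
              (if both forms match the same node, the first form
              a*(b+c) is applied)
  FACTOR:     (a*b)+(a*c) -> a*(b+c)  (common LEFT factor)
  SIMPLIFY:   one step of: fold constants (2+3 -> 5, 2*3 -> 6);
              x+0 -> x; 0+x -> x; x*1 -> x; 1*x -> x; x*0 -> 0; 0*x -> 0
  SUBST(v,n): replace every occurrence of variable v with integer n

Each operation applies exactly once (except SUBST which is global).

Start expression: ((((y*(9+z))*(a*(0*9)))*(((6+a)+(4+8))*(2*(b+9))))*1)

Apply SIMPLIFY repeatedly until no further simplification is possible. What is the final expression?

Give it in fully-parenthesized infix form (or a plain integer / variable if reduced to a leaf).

Start: ((((y*(9+z))*(a*(0*9)))*(((6+a)+(4+8))*(2*(b+9))))*1)
Step 1: at root: ((((y*(9+z))*(a*(0*9)))*(((6+a)+(4+8))*(2*(b+9))))*1) -> (((y*(9+z))*(a*(0*9)))*(((6+a)+(4+8))*(2*(b+9)))); overall: ((((y*(9+z))*(a*(0*9)))*(((6+a)+(4+8))*(2*(b+9))))*1) -> (((y*(9+z))*(a*(0*9)))*(((6+a)+(4+8))*(2*(b+9))))
Step 2: at LRR: (0*9) -> 0; overall: (((y*(9+z))*(a*(0*9)))*(((6+a)+(4+8))*(2*(b+9)))) -> (((y*(9+z))*(a*0))*(((6+a)+(4+8))*(2*(b+9))))
Step 3: at LR: (a*0) -> 0; overall: (((y*(9+z))*(a*0))*(((6+a)+(4+8))*(2*(b+9)))) -> (((y*(9+z))*0)*(((6+a)+(4+8))*(2*(b+9))))
Step 4: at L: ((y*(9+z))*0) -> 0; overall: (((y*(9+z))*0)*(((6+a)+(4+8))*(2*(b+9)))) -> (0*(((6+a)+(4+8))*(2*(b+9))))
Step 5: at root: (0*(((6+a)+(4+8))*(2*(b+9)))) -> 0; overall: (0*(((6+a)+(4+8))*(2*(b+9)))) -> 0
Fixed point: 0

Answer: 0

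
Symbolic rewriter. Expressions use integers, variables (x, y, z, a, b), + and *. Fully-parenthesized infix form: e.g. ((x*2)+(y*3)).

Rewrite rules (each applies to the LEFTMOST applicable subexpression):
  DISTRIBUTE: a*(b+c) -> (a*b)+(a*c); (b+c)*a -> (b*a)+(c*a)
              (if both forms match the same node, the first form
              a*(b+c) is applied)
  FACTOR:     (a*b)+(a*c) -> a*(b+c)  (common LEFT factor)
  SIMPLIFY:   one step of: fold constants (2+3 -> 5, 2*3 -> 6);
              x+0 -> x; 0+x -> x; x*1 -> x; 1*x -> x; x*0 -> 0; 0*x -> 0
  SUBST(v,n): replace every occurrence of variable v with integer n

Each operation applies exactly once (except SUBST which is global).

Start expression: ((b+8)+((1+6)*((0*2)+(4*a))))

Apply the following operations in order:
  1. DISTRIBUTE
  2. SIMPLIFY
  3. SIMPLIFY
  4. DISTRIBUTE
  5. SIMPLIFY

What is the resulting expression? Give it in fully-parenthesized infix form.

Answer: ((b+8)+(0+((1*(4*a))+(6*(4*a)))))

Derivation:
Start: ((b+8)+((1+6)*((0*2)+(4*a))))
Apply DISTRIBUTE at R (target: ((1+6)*((0*2)+(4*a)))): ((b+8)+((1+6)*((0*2)+(4*a)))) -> ((b+8)+(((1+6)*(0*2))+((1+6)*(4*a))))
Apply SIMPLIFY at RLL (target: (1+6)): ((b+8)+(((1+6)*(0*2))+((1+6)*(4*a)))) -> ((b+8)+((7*(0*2))+((1+6)*(4*a))))
Apply SIMPLIFY at RLR (target: (0*2)): ((b+8)+((7*(0*2))+((1+6)*(4*a)))) -> ((b+8)+((7*0)+((1+6)*(4*a))))
Apply DISTRIBUTE at RR (target: ((1+6)*(4*a))): ((b+8)+((7*0)+((1+6)*(4*a)))) -> ((b+8)+((7*0)+((1*(4*a))+(6*(4*a)))))
Apply SIMPLIFY at RL (target: (7*0)): ((b+8)+((7*0)+((1*(4*a))+(6*(4*a))))) -> ((b+8)+(0+((1*(4*a))+(6*(4*a)))))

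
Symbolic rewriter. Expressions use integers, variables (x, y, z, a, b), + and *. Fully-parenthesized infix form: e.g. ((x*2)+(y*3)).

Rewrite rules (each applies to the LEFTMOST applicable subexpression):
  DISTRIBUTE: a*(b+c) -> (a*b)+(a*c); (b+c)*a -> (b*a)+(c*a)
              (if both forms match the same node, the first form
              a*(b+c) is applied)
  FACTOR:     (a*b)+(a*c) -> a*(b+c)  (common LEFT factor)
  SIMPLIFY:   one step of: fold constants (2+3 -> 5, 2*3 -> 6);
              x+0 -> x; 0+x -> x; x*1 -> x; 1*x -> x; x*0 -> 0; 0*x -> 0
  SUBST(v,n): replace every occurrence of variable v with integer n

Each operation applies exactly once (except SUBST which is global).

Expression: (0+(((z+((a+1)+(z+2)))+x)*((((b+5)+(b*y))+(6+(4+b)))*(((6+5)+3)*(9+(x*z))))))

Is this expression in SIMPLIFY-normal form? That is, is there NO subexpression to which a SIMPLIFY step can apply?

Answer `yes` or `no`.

Answer: no

Derivation:
Expression: (0+(((z+((a+1)+(z+2)))+x)*((((b+5)+(b*y))+(6+(4+b)))*(((6+5)+3)*(9+(x*z))))))
Scanning for simplifiable subexpressions (pre-order)...
  at root: (0+(((z+((a+1)+(z+2)))+x)*((((b+5)+(b*y))+(6+(4+b)))*(((6+5)+3)*(9+(x*z)))))) (SIMPLIFIABLE)
  at R: (((z+((a+1)+(z+2)))+x)*((((b+5)+(b*y))+(6+(4+b)))*(((6+5)+3)*(9+(x*z))))) (not simplifiable)
  at RL: ((z+((a+1)+(z+2)))+x) (not simplifiable)
  at RLL: (z+((a+1)+(z+2))) (not simplifiable)
  at RLLR: ((a+1)+(z+2)) (not simplifiable)
  at RLLRL: (a+1) (not simplifiable)
  at RLLRR: (z+2) (not simplifiable)
  at RR: ((((b+5)+(b*y))+(6+(4+b)))*(((6+5)+3)*(9+(x*z)))) (not simplifiable)
  at RRL: (((b+5)+(b*y))+(6+(4+b))) (not simplifiable)
  at RRLL: ((b+5)+(b*y)) (not simplifiable)
  at RRLLL: (b+5) (not simplifiable)
  at RRLLR: (b*y) (not simplifiable)
  at RRLR: (6+(4+b)) (not simplifiable)
  at RRLRR: (4+b) (not simplifiable)
  at RRR: (((6+5)+3)*(9+(x*z))) (not simplifiable)
  at RRRL: ((6+5)+3) (not simplifiable)
  at RRRLL: (6+5) (SIMPLIFIABLE)
  at RRRR: (9+(x*z)) (not simplifiable)
  at RRRRR: (x*z) (not simplifiable)
Found simplifiable subexpr at path root: (0+(((z+((a+1)+(z+2)))+x)*((((b+5)+(b*y))+(6+(4+b)))*(((6+5)+3)*(9+(x*z))))))
One SIMPLIFY step would give: (((z+((a+1)+(z+2)))+x)*((((b+5)+(b*y))+(6+(4+b)))*(((6+5)+3)*(9+(x*z)))))
-> NOT in normal form.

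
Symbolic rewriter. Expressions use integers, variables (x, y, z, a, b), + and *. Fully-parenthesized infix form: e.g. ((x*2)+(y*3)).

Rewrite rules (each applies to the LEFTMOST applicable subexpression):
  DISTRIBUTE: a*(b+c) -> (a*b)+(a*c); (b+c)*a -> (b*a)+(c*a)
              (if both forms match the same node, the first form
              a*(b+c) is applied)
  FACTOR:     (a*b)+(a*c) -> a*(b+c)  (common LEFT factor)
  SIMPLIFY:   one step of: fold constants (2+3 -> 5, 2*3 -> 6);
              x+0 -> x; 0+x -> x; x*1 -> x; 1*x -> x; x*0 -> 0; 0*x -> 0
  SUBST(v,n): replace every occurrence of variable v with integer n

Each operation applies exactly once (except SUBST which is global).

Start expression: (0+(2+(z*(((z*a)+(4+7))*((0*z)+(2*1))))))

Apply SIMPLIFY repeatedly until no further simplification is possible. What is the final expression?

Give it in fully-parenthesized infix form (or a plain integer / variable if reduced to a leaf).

Start: (0+(2+(z*(((z*a)+(4+7))*((0*z)+(2*1))))))
Step 1: at root: (0+(2+(z*(((z*a)+(4+7))*((0*z)+(2*1)))))) -> (2+(z*(((z*a)+(4+7))*((0*z)+(2*1))))); overall: (0+(2+(z*(((z*a)+(4+7))*((0*z)+(2*1)))))) -> (2+(z*(((z*a)+(4+7))*((0*z)+(2*1)))))
Step 2: at RRLR: (4+7) -> 11; overall: (2+(z*(((z*a)+(4+7))*((0*z)+(2*1))))) -> (2+(z*(((z*a)+11)*((0*z)+(2*1)))))
Step 3: at RRRL: (0*z) -> 0; overall: (2+(z*(((z*a)+11)*((0*z)+(2*1))))) -> (2+(z*(((z*a)+11)*(0+(2*1)))))
Step 4: at RRR: (0+(2*1)) -> (2*1); overall: (2+(z*(((z*a)+11)*(0+(2*1))))) -> (2+(z*(((z*a)+11)*(2*1))))
Step 5: at RRR: (2*1) -> 2; overall: (2+(z*(((z*a)+11)*(2*1)))) -> (2+(z*(((z*a)+11)*2)))
Fixed point: (2+(z*(((z*a)+11)*2)))

Answer: (2+(z*(((z*a)+11)*2)))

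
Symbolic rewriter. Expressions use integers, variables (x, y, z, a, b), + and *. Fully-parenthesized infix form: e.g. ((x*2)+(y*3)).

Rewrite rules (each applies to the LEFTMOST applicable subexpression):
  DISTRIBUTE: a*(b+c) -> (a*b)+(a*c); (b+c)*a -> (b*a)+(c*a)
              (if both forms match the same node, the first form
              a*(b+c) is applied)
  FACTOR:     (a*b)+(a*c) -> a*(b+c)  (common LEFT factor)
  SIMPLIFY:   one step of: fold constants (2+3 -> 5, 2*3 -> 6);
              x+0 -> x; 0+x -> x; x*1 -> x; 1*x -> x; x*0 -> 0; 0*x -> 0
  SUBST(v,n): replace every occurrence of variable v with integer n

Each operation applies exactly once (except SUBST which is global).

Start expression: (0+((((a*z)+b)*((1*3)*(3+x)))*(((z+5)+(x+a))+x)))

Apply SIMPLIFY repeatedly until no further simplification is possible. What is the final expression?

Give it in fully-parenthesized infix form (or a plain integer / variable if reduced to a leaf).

Start: (0+((((a*z)+b)*((1*3)*(3+x)))*(((z+5)+(x+a))+x)))
Step 1: at root: (0+((((a*z)+b)*((1*3)*(3+x)))*(((z+5)+(x+a))+x))) -> ((((a*z)+b)*((1*3)*(3+x)))*(((z+5)+(x+a))+x)); overall: (0+((((a*z)+b)*((1*3)*(3+x)))*(((z+5)+(x+a))+x))) -> ((((a*z)+b)*((1*3)*(3+x)))*(((z+5)+(x+a))+x))
Step 2: at LRL: (1*3) -> 3; overall: ((((a*z)+b)*((1*3)*(3+x)))*(((z+5)+(x+a))+x)) -> ((((a*z)+b)*(3*(3+x)))*(((z+5)+(x+a))+x))
Fixed point: ((((a*z)+b)*(3*(3+x)))*(((z+5)+(x+a))+x))

Answer: ((((a*z)+b)*(3*(3+x)))*(((z+5)+(x+a))+x))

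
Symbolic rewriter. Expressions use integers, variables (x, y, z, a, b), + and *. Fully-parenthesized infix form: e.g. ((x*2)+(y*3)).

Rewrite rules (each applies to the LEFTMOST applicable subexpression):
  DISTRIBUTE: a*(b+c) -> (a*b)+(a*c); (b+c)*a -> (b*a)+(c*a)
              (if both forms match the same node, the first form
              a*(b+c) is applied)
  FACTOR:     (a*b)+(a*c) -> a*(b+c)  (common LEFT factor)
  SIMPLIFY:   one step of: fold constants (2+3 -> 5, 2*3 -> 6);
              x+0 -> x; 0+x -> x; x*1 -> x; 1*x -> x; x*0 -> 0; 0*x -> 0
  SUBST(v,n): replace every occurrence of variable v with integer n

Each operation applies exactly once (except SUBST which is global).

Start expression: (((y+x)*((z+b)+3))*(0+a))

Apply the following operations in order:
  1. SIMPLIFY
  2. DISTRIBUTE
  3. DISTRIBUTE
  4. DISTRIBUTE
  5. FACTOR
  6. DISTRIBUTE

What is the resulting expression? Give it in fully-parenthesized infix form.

Answer: (((((y+x)*z)+((y+x)*b))*a)+(((y+x)*3)*a))

Derivation:
Start: (((y+x)*((z+b)+3))*(0+a))
Apply SIMPLIFY at R (target: (0+a)): (((y+x)*((z+b)+3))*(0+a)) -> (((y+x)*((z+b)+3))*a)
Apply DISTRIBUTE at L (target: ((y+x)*((z+b)+3))): (((y+x)*((z+b)+3))*a) -> ((((y+x)*(z+b))+((y+x)*3))*a)
Apply DISTRIBUTE at root (target: ((((y+x)*(z+b))+((y+x)*3))*a)): ((((y+x)*(z+b))+((y+x)*3))*a) -> ((((y+x)*(z+b))*a)+(((y+x)*3)*a))
Apply DISTRIBUTE at LL (target: ((y+x)*(z+b))): ((((y+x)*(z+b))*a)+(((y+x)*3)*a)) -> (((((y+x)*z)+((y+x)*b))*a)+(((y+x)*3)*a))
Apply FACTOR at LL (target: (((y+x)*z)+((y+x)*b))): (((((y+x)*z)+((y+x)*b))*a)+(((y+x)*3)*a)) -> ((((y+x)*(z+b))*a)+(((y+x)*3)*a))
Apply DISTRIBUTE at LL (target: ((y+x)*(z+b))): ((((y+x)*(z+b))*a)+(((y+x)*3)*a)) -> (((((y+x)*z)+((y+x)*b))*a)+(((y+x)*3)*a))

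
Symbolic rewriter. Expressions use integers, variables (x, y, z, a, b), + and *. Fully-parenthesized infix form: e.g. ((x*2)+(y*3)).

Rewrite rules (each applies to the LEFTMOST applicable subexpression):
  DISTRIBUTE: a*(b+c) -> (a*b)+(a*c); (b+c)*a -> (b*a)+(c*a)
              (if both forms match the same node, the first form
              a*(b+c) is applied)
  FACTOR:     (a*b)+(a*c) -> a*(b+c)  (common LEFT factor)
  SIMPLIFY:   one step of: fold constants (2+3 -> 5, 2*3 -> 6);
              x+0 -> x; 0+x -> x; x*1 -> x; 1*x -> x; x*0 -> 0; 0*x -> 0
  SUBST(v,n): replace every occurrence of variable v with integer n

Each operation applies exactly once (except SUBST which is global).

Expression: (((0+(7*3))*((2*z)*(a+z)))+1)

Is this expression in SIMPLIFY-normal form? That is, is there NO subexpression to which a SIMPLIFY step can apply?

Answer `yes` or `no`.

Answer: no

Derivation:
Expression: (((0+(7*3))*((2*z)*(a+z)))+1)
Scanning for simplifiable subexpressions (pre-order)...
  at root: (((0+(7*3))*((2*z)*(a+z)))+1) (not simplifiable)
  at L: ((0+(7*3))*((2*z)*(a+z))) (not simplifiable)
  at LL: (0+(7*3)) (SIMPLIFIABLE)
  at LLR: (7*3) (SIMPLIFIABLE)
  at LR: ((2*z)*(a+z)) (not simplifiable)
  at LRL: (2*z) (not simplifiable)
  at LRR: (a+z) (not simplifiable)
Found simplifiable subexpr at path LL: (0+(7*3))
One SIMPLIFY step would give: (((7*3)*((2*z)*(a+z)))+1)
-> NOT in normal form.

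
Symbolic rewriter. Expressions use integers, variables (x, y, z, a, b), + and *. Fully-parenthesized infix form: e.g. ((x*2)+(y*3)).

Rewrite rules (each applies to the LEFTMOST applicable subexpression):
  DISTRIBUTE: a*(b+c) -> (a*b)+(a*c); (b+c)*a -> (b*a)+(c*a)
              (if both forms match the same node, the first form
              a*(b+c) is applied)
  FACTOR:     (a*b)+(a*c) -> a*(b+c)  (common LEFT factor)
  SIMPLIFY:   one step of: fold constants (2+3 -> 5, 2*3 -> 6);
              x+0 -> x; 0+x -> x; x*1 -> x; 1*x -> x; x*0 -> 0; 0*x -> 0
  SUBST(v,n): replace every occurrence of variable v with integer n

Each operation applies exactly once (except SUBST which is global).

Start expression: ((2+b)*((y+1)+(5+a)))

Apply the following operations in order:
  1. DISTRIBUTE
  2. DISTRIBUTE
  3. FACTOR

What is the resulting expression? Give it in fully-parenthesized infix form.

Start: ((2+b)*((y+1)+(5+a)))
Apply DISTRIBUTE at root (target: ((2+b)*((y+1)+(5+a)))): ((2+b)*((y+1)+(5+a))) -> (((2+b)*(y+1))+((2+b)*(5+a)))
Apply DISTRIBUTE at L (target: ((2+b)*(y+1))): (((2+b)*(y+1))+((2+b)*(5+a))) -> ((((2+b)*y)+((2+b)*1))+((2+b)*(5+a)))
Apply FACTOR at L (target: (((2+b)*y)+((2+b)*1))): ((((2+b)*y)+((2+b)*1))+((2+b)*(5+a))) -> (((2+b)*(y+1))+((2+b)*(5+a)))

Answer: (((2+b)*(y+1))+((2+b)*(5+a)))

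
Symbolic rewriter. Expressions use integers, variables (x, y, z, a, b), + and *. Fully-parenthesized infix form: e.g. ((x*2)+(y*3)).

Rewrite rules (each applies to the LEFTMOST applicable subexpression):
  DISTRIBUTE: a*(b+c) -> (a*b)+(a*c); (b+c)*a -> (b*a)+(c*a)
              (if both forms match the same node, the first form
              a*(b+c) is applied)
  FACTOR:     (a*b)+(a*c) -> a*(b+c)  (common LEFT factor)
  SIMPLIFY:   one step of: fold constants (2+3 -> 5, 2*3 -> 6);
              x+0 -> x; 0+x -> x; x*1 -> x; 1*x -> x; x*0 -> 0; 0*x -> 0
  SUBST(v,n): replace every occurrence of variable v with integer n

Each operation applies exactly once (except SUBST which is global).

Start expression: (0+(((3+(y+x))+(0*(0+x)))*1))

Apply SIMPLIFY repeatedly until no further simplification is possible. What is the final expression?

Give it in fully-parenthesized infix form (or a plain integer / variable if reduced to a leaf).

Answer: (3+(y+x))

Derivation:
Start: (0+(((3+(y+x))+(0*(0+x)))*1))
Step 1: at root: (0+(((3+(y+x))+(0*(0+x)))*1)) -> (((3+(y+x))+(0*(0+x)))*1); overall: (0+(((3+(y+x))+(0*(0+x)))*1)) -> (((3+(y+x))+(0*(0+x)))*1)
Step 2: at root: (((3+(y+x))+(0*(0+x)))*1) -> ((3+(y+x))+(0*(0+x))); overall: (((3+(y+x))+(0*(0+x)))*1) -> ((3+(y+x))+(0*(0+x)))
Step 3: at R: (0*(0+x)) -> 0; overall: ((3+(y+x))+(0*(0+x))) -> ((3+(y+x))+0)
Step 4: at root: ((3+(y+x))+0) -> (3+(y+x)); overall: ((3+(y+x))+0) -> (3+(y+x))
Fixed point: (3+(y+x))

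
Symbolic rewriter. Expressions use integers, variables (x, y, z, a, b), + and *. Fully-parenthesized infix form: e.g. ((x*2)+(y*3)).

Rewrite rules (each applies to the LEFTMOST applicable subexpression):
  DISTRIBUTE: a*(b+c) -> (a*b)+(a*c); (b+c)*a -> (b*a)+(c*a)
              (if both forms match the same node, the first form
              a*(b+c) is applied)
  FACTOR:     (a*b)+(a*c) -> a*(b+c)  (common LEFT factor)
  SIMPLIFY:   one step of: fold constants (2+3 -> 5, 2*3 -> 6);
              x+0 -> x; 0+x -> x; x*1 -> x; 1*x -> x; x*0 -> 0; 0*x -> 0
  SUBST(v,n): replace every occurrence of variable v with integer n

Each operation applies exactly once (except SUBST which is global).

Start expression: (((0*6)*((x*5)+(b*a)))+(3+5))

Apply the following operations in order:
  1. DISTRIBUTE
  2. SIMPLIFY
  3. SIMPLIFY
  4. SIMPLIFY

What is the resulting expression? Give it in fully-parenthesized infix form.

Start: (((0*6)*((x*5)+(b*a)))+(3+5))
Apply DISTRIBUTE at L (target: ((0*6)*((x*5)+(b*a)))): (((0*6)*((x*5)+(b*a)))+(3+5)) -> ((((0*6)*(x*5))+((0*6)*(b*a)))+(3+5))
Apply SIMPLIFY at LLL (target: (0*6)): ((((0*6)*(x*5))+((0*6)*(b*a)))+(3+5)) -> (((0*(x*5))+((0*6)*(b*a)))+(3+5))
Apply SIMPLIFY at LL (target: (0*(x*5))): (((0*(x*5))+((0*6)*(b*a)))+(3+5)) -> ((0+((0*6)*(b*a)))+(3+5))
Apply SIMPLIFY at L (target: (0+((0*6)*(b*a)))): ((0+((0*6)*(b*a)))+(3+5)) -> (((0*6)*(b*a))+(3+5))

Answer: (((0*6)*(b*a))+(3+5))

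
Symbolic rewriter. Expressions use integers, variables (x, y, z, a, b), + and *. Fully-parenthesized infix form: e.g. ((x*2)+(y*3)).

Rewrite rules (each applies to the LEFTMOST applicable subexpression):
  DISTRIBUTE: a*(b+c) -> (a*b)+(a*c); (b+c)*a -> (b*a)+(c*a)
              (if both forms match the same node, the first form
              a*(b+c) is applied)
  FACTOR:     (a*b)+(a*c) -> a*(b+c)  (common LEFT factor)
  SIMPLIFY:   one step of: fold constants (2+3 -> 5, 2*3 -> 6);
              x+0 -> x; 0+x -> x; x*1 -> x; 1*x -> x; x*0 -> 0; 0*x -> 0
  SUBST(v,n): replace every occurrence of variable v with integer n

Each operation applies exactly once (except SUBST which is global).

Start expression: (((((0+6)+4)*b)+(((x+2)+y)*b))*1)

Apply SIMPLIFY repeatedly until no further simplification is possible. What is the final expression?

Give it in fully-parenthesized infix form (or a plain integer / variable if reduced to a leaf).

Answer: ((10*b)+(((x+2)+y)*b))

Derivation:
Start: (((((0+6)+4)*b)+(((x+2)+y)*b))*1)
Step 1: at root: (((((0+6)+4)*b)+(((x+2)+y)*b))*1) -> ((((0+6)+4)*b)+(((x+2)+y)*b)); overall: (((((0+6)+4)*b)+(((x+2)+y)*b))*1) -> ((((0+6)+4)*b)+(((x+2)+y)*b))
Step 2: at LLL: (0+6) -> 6; overall: ((((0+6)+4)*b)+(((x+2)+y)*b)) -> (((6+4)*b)+(((x+2)+y)*b))
Step 3: at LL: (6+4) -> 10; overall: (((6+4)*b)+(((x+2)+y)*b)) -> ((10*b)+(((x+2)+y)*b))
Fixed point: ((10*b)+(((x+2)+y)*b))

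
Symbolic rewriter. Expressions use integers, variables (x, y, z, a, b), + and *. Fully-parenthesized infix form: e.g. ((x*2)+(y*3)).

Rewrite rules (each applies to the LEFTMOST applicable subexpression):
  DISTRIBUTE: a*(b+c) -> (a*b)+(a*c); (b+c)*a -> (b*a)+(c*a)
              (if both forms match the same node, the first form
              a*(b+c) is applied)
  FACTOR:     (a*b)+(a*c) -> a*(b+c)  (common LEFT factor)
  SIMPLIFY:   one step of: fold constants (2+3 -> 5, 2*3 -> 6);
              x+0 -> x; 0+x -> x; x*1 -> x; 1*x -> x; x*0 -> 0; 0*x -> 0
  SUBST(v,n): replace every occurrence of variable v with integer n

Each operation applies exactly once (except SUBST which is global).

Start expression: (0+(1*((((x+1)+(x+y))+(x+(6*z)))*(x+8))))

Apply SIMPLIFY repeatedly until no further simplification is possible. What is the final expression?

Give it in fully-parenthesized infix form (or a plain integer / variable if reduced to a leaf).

Answer: ((((x+1)+(x+y))+(x+(6*z)))*(x+8))

Derivation:
Start: (0+(1*((((x+1)+(x+y))+(x+(6*z)))*(x+8))))
Step 1: at root: (0+(1*((((x+1)+(x+y))+(x+(6*z)))*(x+8)))) -> (1*((((x+1)+(x+y))+(x+(6*z)))*(x+8))); overall: (0+(1*((((x+1)+(x+y))+(x+(6*z)))*(x+8)))) -> (1*((((x+1)+(x+y))+(x+(6*z)))*(x+8)))
Step 2: at root: (1*((((x+1)+(x+y))+(x+(6*z)))*(x+8))) -> ((((x+1)+(x+y))+(x+(6*z)))*(x+8)); overall: (1*((((x+1)+(x+y))+(x+(6*z)))*(x+8))) -> ((((x+1)+(x+y))+(x+(6*z)))*(x+8))
Fixed point: ((((x+1)+(x+y))+(x+(6*z)))*(x+8))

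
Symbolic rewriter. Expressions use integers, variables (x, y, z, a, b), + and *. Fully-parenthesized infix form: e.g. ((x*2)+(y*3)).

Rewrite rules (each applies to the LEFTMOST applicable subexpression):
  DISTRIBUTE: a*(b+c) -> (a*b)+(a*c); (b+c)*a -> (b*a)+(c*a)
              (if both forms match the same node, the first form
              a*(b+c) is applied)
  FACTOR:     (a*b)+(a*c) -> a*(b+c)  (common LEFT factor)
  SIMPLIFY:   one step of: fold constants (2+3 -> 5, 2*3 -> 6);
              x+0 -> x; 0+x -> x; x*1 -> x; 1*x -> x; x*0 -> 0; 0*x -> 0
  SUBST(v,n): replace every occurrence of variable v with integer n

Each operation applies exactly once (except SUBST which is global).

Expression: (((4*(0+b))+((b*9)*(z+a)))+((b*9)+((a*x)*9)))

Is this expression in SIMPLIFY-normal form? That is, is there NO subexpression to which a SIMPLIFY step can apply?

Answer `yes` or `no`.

Answer: no

Derivation:
Expression: (((4*(0+b))+((b*9)*(z+a)))+((b*9)+((a*x)*9)))
Scanning for simplifiable subexpressions (pre-order)...
  at root: (((4*(0+b))+((b*9)*(z+a)))+((b*9)+((a*x)*9))) (not simplifiable)
  at L: ((4*(0+b))+((b*9)*(z+a))) (not simplifiable)
  at LL: (4*(0+b)) (not simplifiable)
  at LLR: (0+b) (SIMPLIFIABLE)
  at LR: ((b*9)*(z+a)) (not simplifiable)
  at LRL: (b*9) (not simplifiable)
  at LRR: (z+a) (not simplifiable)
  at R: ((b*9)+((a*x)*9)) (not simplifiable)
  at RL: (b*9) (not simplifiable)
  at RR: ((a*x)*9) (not simplifiable)
  at RRL: (a*x) (not simplifiable)
Found simplifiable subexpr at path LLR: (0+b)
One SIMPLIFY step would give: (((4*b)+((b*9)*(z+a)))+((b*9)+((a*x)*9)))
-> NOT in normal form.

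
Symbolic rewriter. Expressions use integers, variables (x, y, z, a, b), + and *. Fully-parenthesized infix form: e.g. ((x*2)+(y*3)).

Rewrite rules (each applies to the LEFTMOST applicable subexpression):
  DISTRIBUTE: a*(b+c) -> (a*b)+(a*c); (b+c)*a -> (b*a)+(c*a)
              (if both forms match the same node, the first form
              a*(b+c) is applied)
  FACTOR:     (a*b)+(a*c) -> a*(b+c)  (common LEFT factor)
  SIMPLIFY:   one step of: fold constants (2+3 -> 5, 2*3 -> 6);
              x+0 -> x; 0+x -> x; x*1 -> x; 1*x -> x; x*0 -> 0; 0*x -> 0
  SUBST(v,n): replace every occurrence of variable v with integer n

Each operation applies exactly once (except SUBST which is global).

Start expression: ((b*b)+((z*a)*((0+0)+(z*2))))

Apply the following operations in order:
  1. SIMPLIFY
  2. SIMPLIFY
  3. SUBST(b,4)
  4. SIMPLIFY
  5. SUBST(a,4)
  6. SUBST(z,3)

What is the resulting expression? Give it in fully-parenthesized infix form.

Answer: (16+((3*4)*(3*2)))

Derivation:
Start: ((b*b)+((z*a)*((0+0)+(z*2))))
Apply SIMPLIFY at RRL (target: (0+0)): ((b*b)+((z*a)*((0+0)+(z*2)))) -> ((b*b)+((z*a)*(0+(z*2))))
Apply SIMPLIFY at RR (target: (0+(z*2))): ((b*b)+((z*a)*(0+(z*2)))) -> ((b*b)+((z*a)*(z*2)))
Apply SUBST(b,4): ((b*b)+((z*a)*(z*2))) -> ((4*4)+((z*a)*(z*2)))
Apply SIMPLIFY at L (target: (4*4)): ((4*4)+((z*a)*(z*2))) -> (16+((z*a)*(z*2)))
Apply SUBST(a,4): (16+((z*a)*(z*2))) -> (16+((z*4)*(z*2)))
Apply SUBST(z,3): (16+((z*4)*(z*2))) -> (16+((3*4)*(3*2)))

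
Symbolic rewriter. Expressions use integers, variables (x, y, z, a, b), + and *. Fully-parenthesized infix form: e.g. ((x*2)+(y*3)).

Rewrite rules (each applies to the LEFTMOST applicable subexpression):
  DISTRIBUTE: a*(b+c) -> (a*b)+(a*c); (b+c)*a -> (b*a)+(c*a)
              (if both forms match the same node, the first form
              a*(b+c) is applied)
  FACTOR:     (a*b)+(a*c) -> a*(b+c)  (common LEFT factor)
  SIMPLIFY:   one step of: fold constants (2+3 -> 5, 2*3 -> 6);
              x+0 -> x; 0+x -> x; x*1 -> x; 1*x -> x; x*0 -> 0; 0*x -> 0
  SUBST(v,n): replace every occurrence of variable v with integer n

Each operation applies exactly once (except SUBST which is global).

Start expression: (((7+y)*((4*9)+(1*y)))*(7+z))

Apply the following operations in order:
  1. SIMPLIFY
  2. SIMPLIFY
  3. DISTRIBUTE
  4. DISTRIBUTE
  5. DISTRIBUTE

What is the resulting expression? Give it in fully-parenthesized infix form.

Answer: (((((7+y)*36)*7)+(((7+y)*y)*7))+(((7+y)*(36+y))*z))

Derivation:
Start: (((7+y)*((4*9)+(1*y)))*(7+z))
Apply SIMPLIFY at LRL (target: (4*9)): (((7+y)*((4*9)+(1*y)))*(7+z)) -> (((7+y)*(36+(1*y)))*(7+z))
Apply SIMPLIFY at LRR (target: (1*y)): (((7+y)*(36+(1*y)))*(7+z)) -> (((7+y)*(36+y))*(7+z))
Apply DISTRIBUTE at root (target: (((7+y)*(36+y))*(7+z))): (((7+y)*(36+y))*(7+z)) -> ((((7+y)*(36+y))*7)+(((7+y)*(36+y))*z))
Apply DISTRIBUTE at LL (target: ((7+y)*(36+y))): ((((7+y)*(36+y))*7)+(((7+y)*(36+y))*z)) -> (((((7+y)*36)+((7+y)*y))*7)+(((7+y)*(36+y))*z))
Apply DISTRIBUTE at L (target: ((((7+y)*36)+((7+y)*y))*7)): (((((7+y)*36)+((7+y)*y))*7)+(((7+y)*(36+y))*z)) -> (((((7+y)*36)*7)+(((7+y)*y)*7))+(((7+y)*(36+y))*z))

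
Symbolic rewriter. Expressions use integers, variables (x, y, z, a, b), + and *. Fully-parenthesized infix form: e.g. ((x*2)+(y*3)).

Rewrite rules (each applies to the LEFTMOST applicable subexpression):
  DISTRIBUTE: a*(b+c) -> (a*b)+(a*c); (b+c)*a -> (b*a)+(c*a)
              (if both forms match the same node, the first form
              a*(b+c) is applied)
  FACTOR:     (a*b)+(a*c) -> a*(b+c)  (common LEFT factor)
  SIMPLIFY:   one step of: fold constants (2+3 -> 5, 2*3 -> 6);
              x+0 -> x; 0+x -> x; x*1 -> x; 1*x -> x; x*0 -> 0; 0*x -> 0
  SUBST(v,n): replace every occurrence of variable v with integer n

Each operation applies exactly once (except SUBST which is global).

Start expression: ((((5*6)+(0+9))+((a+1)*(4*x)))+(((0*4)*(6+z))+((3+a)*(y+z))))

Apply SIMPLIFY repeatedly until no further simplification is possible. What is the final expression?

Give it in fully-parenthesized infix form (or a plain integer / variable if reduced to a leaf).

Answer: ((39+((a+1)*(4*x)))+((3+a)*(y+z)))

Derivation:
Start: ((((5*6)+(0+9))+((a+1)*(4*x)))+(((0*4)*(6+z))+((3+a)*(y+z))))
Step 1: at LLL: (5*6) -> 30; overall: ((((5*6)+(0+9))+((a+1)*(4*x)))+(((0*4)*(6+z))+((3+a)*(y+z)))) -> (((30+(0+9))+((a+1)*(4*x)))+(((0*4)*(6+z))+((3+a)*(y+z))))
Step 2: at LLR: (0+9) -> 9; overall: (((30+(0+9))+((a+1)*(4*x)))+(((0*4)*(6+z))+((3+a)*(y+z)))) -> (((30+9)+((a+1)*(4*x)))+(((0*4)*(6+z))+((3+a)*(y+z))))
Step 3: at LL: (30+9) -> 39; overall: (((30+9)+((a+1)*(4*x)))+(((0*4)*(6+z))+((3+a)*(y+z)))) -> ((39+((a+1)*(4*x)))+(((0*4)*(6+z))+((3+a)*(y+z))))
Step 4: at RLL: (0*4) -> 0; overall: ((39+((a+1)*(4*x)))+(((0*4)*(6+z))+((3+a)*(y+z)))) -> ((39+((a+1)*(4*x)))+((0*(6+z))+((3+a)*(y+z))))
Step 5: at RL: (0*(6+z)) -> 0; overall: ((39+((a+1)*(4*x)))+((0*(6+z))+((3+a)*(y+z)))) -> ((39+((a+1)*(4*x)))+(0+((3+a)*(y+z))))
Step 6: at R: (0+((3+a)*(y+z))) -> ((3+a)*(y+z)); overall: ((39+((a+1)*(4*x)))+(0+((3+a)*(y+z)))) -> ((39+((a+1)*(4*x)))+((3+a)*(y+z)))
Fixed point: ((39+((a+1)*(4*x)))+((3+a)*(y+z)))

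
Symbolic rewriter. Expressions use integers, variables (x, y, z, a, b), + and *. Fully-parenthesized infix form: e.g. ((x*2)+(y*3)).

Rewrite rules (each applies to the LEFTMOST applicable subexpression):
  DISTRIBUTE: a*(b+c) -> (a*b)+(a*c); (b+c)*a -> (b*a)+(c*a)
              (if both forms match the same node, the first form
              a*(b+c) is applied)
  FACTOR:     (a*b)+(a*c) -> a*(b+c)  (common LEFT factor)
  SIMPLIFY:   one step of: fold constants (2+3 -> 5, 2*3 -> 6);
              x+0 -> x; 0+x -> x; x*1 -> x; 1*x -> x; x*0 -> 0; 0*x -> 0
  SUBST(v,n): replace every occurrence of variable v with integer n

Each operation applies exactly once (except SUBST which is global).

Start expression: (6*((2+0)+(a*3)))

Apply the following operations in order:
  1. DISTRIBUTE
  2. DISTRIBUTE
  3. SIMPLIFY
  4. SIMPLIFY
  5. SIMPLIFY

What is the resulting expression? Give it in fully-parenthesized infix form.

Answer: (12+(6*(a*3)))

Derivation:
Start: (6*((2+0)+(a*3)))
Apply DISTRIBUTE at root (target: (6*((2+0)+(a*3)))): (6*((2+0)+(a*3))) -> ((6*(2+0))+(6*(a*3)))
Apply DISTRIBUTE at L (target: (6*(2+0))): ((6*(2+0))+(6*(a*3))) -> (((6*2)+(6*0))+(6*(a*3)))
Apply SIMPLIFY at LL (target: (6*2)): (((6*2)+(6*0))+(6*(a*3))) -> ((12+(6*0))+(6*(a*3)))
Apply SIMPLIFY at LR (target: (6*0)): ((12+(6*0))+(6*(a*3))) -> ((12+0)+(6*(a*3)))
Apply SIMPLIFY at L (target: (12+0)): ((12+0)+(6*(a*3))) -> (12+(6*(a*3)))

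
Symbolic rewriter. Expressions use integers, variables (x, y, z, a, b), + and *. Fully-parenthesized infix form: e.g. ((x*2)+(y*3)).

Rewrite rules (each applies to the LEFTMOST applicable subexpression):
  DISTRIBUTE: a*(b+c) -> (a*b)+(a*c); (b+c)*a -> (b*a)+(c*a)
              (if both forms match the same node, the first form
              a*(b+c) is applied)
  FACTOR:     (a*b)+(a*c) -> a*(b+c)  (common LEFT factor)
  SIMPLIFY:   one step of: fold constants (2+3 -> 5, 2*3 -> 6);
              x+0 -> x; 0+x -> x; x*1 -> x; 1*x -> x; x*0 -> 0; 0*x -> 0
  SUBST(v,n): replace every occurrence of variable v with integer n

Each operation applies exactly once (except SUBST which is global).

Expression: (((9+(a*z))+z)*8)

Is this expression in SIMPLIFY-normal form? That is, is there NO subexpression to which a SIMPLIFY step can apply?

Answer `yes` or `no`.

Expression: (((9+(a*z))+z)*8)
Scanning for simplifiable subexpressions (pre-order)...
  at root: (((9+(a*z))+z)*8) (not simplifiable)
  at L: ((9+(a*z))+z) (not simplifiable)
  at LL: (9+(a*z)) (not simplifiable)
  at LLR: (a*z) (not simplifiable)
Result: no simplifiable subexpression found -> normal form.

Answer: yes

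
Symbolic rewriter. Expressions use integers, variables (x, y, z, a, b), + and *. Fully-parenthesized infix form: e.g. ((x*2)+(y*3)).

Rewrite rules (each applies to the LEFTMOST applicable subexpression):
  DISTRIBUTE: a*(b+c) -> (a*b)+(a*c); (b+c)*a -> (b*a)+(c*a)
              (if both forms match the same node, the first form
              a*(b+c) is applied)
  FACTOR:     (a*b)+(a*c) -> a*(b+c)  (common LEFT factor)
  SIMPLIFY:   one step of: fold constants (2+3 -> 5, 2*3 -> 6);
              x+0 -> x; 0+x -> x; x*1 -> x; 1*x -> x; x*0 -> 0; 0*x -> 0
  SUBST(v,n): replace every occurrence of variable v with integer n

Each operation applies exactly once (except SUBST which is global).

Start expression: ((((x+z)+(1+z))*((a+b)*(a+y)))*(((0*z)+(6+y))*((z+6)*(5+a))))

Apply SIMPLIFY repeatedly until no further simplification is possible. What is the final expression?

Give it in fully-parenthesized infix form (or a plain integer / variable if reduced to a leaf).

Answer: ((((x+z)+(1+z))*((a+b)*(a+y)))*((6+y)*((z+6)*(5+a))))

Derivation:
Start: ((((x+z)+(1+z))*((a+b)*(a+y)))*(((0*z)+(6+y))*((z+6)*(5+a))))
Step 1: at RLL: (0*z) -> 0; overall: ((((x+z)+(1+z))*((a+b)*(a+y)))*(((0*z)+(6+y))*((z+6)*(5+a)))) -> ((((x+z)+(1+z))*((a+b)*(a+y)))*((0+(6+y))*((z+6)*(5+a))))
Step 2: at RL: (0+(6+y)) -> (6+y); overall: ((((x+z)+(1+z))*((a+b)*(a+y)))*((0+(6+y))*((z+6)*(5+a)))) -> ((((x+z)+(1+z))*((a+b)*(a+y)))*((6+y)*((z+6)*(5+a))))
Fixed point: ((((x+z)+(1+z))*((a+b)*(a+y)))*((6+y)*((z+6)*(5+a))))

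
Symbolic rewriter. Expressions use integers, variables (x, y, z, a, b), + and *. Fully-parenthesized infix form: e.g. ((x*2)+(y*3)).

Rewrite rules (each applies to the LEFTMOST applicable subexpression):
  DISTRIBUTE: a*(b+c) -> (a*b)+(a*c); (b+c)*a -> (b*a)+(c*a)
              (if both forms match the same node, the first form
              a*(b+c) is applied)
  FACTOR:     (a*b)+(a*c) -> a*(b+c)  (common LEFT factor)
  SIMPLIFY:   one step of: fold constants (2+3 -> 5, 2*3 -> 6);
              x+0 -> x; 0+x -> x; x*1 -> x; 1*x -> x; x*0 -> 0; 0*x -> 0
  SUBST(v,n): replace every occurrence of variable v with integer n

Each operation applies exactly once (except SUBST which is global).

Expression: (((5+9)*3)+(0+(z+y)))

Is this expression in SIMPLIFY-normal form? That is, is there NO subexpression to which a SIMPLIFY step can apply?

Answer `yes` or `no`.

Expression: (((5+9)*3)+(0+(z+y)))
Scanning for simplifiable subexpressions (pre-order)...
  at root: (((5+9)*3)+(0+(z+y))) (not simplifiable)
  at L: ((5+9)*3) (not simplifiable)
  at LL: (5+9) (SIMPLIFIABLE)
  at R: (0+(z+y)) (SIMPLIFIABLE)
  at RR: (z+y) (not simplifiable)
Found simplifiable subexpr at path LL: (5+9)
One SIMPLIFY step would give: ((14*3)+(0+(z+y)))
-> NOT in normal form.

Answer: no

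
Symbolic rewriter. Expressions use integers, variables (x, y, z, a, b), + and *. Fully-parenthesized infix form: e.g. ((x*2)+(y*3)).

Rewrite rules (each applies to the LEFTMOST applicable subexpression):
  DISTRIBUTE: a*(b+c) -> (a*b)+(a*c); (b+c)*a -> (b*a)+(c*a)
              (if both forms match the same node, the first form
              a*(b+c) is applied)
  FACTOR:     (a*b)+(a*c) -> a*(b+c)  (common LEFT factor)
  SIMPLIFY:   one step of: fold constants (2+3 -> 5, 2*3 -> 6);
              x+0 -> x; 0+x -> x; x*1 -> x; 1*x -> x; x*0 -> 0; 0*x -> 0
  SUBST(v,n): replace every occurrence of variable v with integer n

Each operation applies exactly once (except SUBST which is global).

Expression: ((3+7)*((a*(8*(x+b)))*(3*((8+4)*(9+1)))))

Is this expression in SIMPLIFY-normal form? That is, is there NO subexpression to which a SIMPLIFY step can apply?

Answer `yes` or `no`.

Expression: ((3+7)*((a*(8*(x+b)))*(3*((8+4)*(9+1)))))
Scanning for simplifiable subexpressions (pre-order)...
  at root: ((3+7)*((a*(8*(x+b)))*(3*((8+4)*(9+1))))) (not simplifiable)
  at L: (3+7) (SIMPLIFIABLE)
  at R: ((a*(8*(x+b)))*(3*((8+4)*(9+1)))) (not simplifiable)
  at RL: (a*(8*(x+b))) (not simplifiable)
  at RLR: (8*(x+b)) (not simplifiable)
  at RLRR: (x+b) (not simplifiable)
  at RR: (3*((8+4)*(9+1))) (not simplifiable)
  at RRR: ((8+4)*(9+1)) (not simplifiable)
  at RRRL: (8+4) (SIMPLIFIABLE)
  at RRRR: (9+1) (SIMPLIFIABLE)
Found simplifiable subexpr at path L: (3+7)
One SIMPLIFY step would give: (10*((a*(8*(x+b)))*(3*((8+4)*(9+1)))))
-> NOT in normal form.

Answer: no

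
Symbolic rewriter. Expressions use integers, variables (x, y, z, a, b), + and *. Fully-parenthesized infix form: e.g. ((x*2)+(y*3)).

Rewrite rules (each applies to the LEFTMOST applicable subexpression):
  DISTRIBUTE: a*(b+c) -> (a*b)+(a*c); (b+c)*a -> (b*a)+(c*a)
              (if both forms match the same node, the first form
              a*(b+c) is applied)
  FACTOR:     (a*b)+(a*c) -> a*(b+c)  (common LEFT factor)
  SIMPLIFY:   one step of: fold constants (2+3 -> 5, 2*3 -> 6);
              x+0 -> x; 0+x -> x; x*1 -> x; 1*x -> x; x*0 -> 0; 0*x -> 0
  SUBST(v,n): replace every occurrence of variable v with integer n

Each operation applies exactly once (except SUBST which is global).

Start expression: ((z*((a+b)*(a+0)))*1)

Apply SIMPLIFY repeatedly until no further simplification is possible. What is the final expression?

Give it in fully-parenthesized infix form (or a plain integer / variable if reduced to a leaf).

Answer: (z*((a+b)*a))

Derivation:
Start: ((z*((a+b)*(a+0)))*1)
Step 1: at root: ((z*((a+b)*(a+0)))*1) -> (z*((a+b)*(a+0))); overall: ((z*((a+b)*(a+0)))*1) -> (z*((a+b)*(a+0)))
Step 2: at RR: (a+0) -> a; overall: (z*((a+b)*(a+0))) -> (z*((a+b)*a))
Fixed point: (z*((a+b)*a))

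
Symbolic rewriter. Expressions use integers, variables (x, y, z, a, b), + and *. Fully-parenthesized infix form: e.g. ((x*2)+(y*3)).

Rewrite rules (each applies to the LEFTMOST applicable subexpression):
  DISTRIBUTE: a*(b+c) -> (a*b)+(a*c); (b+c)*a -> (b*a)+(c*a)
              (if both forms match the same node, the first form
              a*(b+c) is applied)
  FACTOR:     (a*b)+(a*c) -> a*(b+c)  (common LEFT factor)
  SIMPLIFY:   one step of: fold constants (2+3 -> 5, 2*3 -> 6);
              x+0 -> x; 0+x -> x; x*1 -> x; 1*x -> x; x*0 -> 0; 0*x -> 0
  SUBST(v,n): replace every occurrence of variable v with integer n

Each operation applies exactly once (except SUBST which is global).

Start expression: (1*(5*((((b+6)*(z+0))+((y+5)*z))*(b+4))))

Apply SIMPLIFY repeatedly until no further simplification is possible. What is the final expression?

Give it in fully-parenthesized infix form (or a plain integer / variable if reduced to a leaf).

Answer: (5*((((b+6)*z)+((y+5)*z))*(b+4)))

Derivation:
Start: (1*(5*((((b+6)*(z+0))+((y+5)*z))*(b+4))))
Step 1: at root: (1*(5*((((b+6)*(z+0))+((y+5)*z))*(b+4)))) -> (5*((((b+6)*(z+0))+((y+5)*z))*(b+4))); overall: (1*(5*((((b+6)*(z+0))+((y+5)*z))*(b+4)))) -> (5*((((b+6)*(z+0))+((y+5)*z))*(b+4)))
Step 2: at RLLR: (z+0) -> z; overall: (5*((((b+6)*(z+0))+((y+5)*z))*(b+4))) -> (5*((((b+6)*z)+((y+5)*z))*(b+4)))
Fixed point: (5*((((b+6)*z)+((y+5)*z))*(b+4)))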